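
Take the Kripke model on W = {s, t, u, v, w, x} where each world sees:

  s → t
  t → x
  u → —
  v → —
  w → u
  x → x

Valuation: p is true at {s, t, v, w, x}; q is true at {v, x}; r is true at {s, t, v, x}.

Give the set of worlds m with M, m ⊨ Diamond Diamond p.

s: successors {t}; Diamond p there: t:T. ✓
t: successors {x}; Diamond p there: x:T. ✓
u: no successors, so Diamond Diamond p fails. ✗
v: no successors, so Diamond Diamond p fails. ✗
w: successors {u}; Diamond p there: u:F. ✗
x: successors {x}; Diamond p there: x:T. ✓

{s, t, x}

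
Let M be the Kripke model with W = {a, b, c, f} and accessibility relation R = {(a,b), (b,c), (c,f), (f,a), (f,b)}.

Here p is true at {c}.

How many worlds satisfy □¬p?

3

a: successors {b}; ¬p there: b:T. ✓
b: successors {c}; ¬p there: c:F. ✗
c: successors {f}; ¬p there: f:T. ✓
f: successors {a, b}; ¬p there: a:T, b:T. ✓
Satisfying worlds: {a, c, f}.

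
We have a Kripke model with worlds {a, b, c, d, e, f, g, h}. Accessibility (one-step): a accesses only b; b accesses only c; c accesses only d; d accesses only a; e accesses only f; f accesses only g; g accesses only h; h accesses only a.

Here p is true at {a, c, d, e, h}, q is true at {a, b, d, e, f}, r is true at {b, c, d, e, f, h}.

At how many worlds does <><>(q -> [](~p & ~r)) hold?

3

a: successors {b}; <>(q -> [](~p & ~r)) there: b:T. ✓
b: successors {c}; <>(q -> [](~p & ~r)) there: c:F. ✗
c: successors {d}; <>(q -> [](~p & ~r)) there: d:F. ✗
d: successors {a}; <>(q -> [](~p & ~r)) there: a:F. ✗
e: successors {f}; <>(q -> [](~p & ~r)) there: f:T. ✓
f: successors {g}; <>(q -> [](~p & ~r)) there: g:T. ✓
g: successors {h}; <>(q -> [](~p & ~r)) there: h:F. ✗
h: successors {a}; <>(q -> [](~p & ~r)) there: a:F. ✗
Satisfying worlds: {a, e, f}.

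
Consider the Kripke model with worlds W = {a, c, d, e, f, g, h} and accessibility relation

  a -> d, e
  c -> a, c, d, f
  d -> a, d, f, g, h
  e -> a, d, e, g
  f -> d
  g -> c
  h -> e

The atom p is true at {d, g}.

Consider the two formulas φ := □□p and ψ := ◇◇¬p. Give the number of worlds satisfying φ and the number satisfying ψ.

For □□p:
a: successors {d, e}; □p there: d:F, e:F. ✗
c: successors {a, c, d, f}; □p there: a:F, c:F, d:F, f:T. ✗
d: successors {a, d, f, g, h}; □p there: a:F, d:F, f:T, g:F, h:F. ✗
e: successors {a, d, e, g}; □p there: a:F, d:F, e:F, g:F. ✗
f: successors {d}; □p there: d:F. ✗
g: successors {c}; □p there: c:F. ✗
h: successors {e}; □p there: e:F. ✗
— 0 worlds.
For ◇◇¬p:
a: successors {d, e}; ◇¬p there: d:T, e:T. ✓
c: successors {a, c, d, f}; ◇¬p there: a:T, c:T, d:T, f:F. ✓
d: successors {a, d, f, g, h}; ◇¬p there: a:T, d:T, f:F, g:T, h:T. ✓
e: successors {a, d, e, g}; ◇¬p there: a:T, d:T, e:T, g:T. ✓
f: successors {d}; ◇¬p there: d:T. ✓
g: successors {c}; ◇¬p there: c:T. ✓
h: successors {e}; ◇¬p there: e:T. ✓
— 7 worlds.

0 and 7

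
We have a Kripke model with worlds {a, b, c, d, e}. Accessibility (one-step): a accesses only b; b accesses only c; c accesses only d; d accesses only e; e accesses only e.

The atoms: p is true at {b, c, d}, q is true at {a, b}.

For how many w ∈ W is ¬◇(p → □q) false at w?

a: ◇(p → □q) is F. ✓
b: ◇(p → □q) is F. ✓
c: ◇(p → □q) is F. ✓
d: ◇(p → □q) is T. ✗
e: ◇(p → □q) is T. ✗
Satisfying worlds: {a, b, c}.
So ¬◇(p → □q) fails at the other 2 worlds.

2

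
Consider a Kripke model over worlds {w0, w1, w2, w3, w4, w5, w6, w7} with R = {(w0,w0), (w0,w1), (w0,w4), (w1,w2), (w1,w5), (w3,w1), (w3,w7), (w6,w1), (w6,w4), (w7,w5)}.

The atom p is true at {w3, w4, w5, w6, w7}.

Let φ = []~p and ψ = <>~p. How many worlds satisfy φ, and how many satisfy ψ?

3 and 4

For []~p:
w0: successors {w0, w1, w4}; ~p there: w0:T, w1:T, w4:F. ✗
w1: successors {w2, w5}; ~p there: w2:T, w5:F. ✗
w2: no successors, so []~p holds vacuously. ✓
w3: successors {w1, w7}; ~p there: w1:T, w7:F. ✗
w4: no successors, so []~p holds vacuously. ✓
w5: no successors, so []~p holds vacuously. ✓
w6: successors {w1, w4}; ~p there: w1:T, w4:F. ✗
w7: successors {w5}; ~p there: w5:F. ✗
— 3 worlds.
For <>~p:
w0: successors {w0, w1, w4}; ~p there: w0:T, w1:T, w4:F. ✓
w1: successors {w2, w5}; ~p there: w2:T, w5:F. ✓
w2: no successors, so <>~p fails. ✗
w3: successors {w1, w7}; ~p there: w1:T, w7:F. ✓
w4: no successors, so <>~p fails. ✗
w5: no successors, so <>~p fails. ✗
w6: successors {w1, w4}; ~p there: w1:T, w4:F. ✓
w7: successors {w5}; ~p there: w5:F. ✗
— 4 worlds.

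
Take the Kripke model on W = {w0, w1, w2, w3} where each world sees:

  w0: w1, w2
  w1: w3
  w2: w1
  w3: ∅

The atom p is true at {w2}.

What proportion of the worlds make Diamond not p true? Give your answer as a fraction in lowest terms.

w0: successors {w1, w2}; not p there: w1:T, w2:F. ✓
w1: successors {w3}; not p there: w3:T. ✓
w2: successors {w1}; not p there: w1:T. ✓
w3: no successors, so Diamond not p fails. ✗
That's 3 of 4 worlds, so 3/4.

3/4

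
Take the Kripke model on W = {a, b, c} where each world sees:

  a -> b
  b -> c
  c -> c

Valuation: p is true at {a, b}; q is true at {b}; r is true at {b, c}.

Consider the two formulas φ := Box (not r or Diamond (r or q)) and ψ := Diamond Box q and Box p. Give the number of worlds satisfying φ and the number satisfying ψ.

3 and 0

For Box (not r or Diamond (r or q)):
a: successors {b}; not r or Diamond (r or q) there: b:T. ✓
b: successors {c}; not r or Diamond (r or q) there: c:T. ✓
c: successors {c}; not r or Diamond (r or q) there: c:T. ✓
— 3 worlds.
For Diamond Box q and Box p:
a: Diamond Box q is F, Box p is T. ✗
b: Diamond Box q is F, Box p is F. ✗
c: Diamond Box q is F, Box p is F. ✗
— 0 worlds.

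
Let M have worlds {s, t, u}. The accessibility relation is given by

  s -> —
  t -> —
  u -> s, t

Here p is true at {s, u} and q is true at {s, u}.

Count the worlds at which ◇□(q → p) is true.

1

s: no successors, so ◇□(q → p) fails. ✗
t: no successors, so ◇□(q → p) fails. ✗
u: successors {s, t}; □(q → p) there: s:T, t:T. ✓
Satisfying worlds: {u}.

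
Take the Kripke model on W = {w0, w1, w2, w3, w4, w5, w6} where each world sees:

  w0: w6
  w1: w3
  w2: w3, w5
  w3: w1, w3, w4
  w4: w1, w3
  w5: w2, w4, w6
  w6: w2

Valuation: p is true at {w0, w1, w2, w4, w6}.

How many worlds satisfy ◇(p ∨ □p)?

w0: successors {w6}; p ∨ □p there: w6:T. ✓
w1: successors {w3}; p ∨ □p there: w3:F. ✗
w2: successors {w3, w5}; p ∨ □p there: w3:F, w5:T. ✓
w3: successors {w1, w3, w4}; p ∨ □p there: w1:T, w3:F, w4:T. ✓
w4: successors {w1, w3}; p ∨ □p there: w1:T, w3:F. ✓
w5: successors {w2, w4, w6}; p ∨ □p there: w2:T, w4:T, w6:T. ✓
w6: successors {w2}; p ∨ □p there: w2:T. ✓
Satisfying worlds: {w0, w2, w3, w4, w5, w6}.

6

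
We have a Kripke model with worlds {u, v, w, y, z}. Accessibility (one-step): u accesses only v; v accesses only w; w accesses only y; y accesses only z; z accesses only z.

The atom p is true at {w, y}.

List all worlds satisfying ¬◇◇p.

{w, y, z}

u: ◇◇p is T. ✗
v: ◇◇p is T. ✗
w: ◇◇p is F. ✓
y: ◇◇p is F. ✓
z: ◇◇p is F. ✓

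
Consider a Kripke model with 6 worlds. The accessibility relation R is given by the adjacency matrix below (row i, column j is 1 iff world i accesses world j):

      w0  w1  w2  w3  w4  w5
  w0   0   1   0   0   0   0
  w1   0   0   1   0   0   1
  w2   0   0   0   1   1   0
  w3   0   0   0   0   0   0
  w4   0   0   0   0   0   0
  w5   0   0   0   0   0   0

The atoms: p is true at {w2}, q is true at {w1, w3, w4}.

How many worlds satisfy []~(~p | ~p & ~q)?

3

w0: successors {w1}; ~(~p | ~p & ~q) there: w1:F. ✗
w1: successors {w2, w5}; ~(~p | ~p & ~q) there: w2:T, w5:F. ✗
w2: successors {w3, w4}; ~(~p | ~p & ~q) there: w3:F, w4:F. ✗
w3: no successors, so []~(~p | ~p & ~q) holds vacuously. ✓
w4: no successors, so []~(~p | ~p & ~q) holds vacuously. ✓
w5: no successors, so []~(~p | ~p & ~q) holds vacuously. ✓
Satisfying worlds: {w3, w4, w5}.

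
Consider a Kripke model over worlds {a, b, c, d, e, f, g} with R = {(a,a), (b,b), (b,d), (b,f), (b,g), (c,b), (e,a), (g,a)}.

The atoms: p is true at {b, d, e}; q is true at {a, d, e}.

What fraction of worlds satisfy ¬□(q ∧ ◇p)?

5/7

a: □(q ∧ ◇p) is F. ✓
b: □(q ∧ ◇p) is F. ✓
c: □(q ∧ ◇p) is F. ✓
d: □(q ∧ ◇p) is T. ✗
e: □(q ∧ ◇p) is F. ✓
f: □(q ∧ ◇p) is T. ✗
g: □(q ∧ ◇p) is F. ✓
That's 5 of 7 worlds, so 5/7.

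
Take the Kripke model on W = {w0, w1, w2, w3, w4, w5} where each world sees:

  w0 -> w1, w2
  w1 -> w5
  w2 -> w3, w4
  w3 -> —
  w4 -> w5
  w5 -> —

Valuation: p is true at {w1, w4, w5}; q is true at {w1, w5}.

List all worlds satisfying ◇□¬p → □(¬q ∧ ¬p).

{w0, w3, w5}

w0: ◇□¬p is F, □(¬q ∧ ¬p) is F. ✓
w1: ◇□¬p is T, □(¬q ∧ ¬p) is F. ✗
w2: ◇□¬p is T, □(¬q ∧ ¬p) is F. ✗
w3: ◇□¬p is F, □(¬q ∧ ¬p) is T. ✓
w4: ◇□¬p is T, □(¬q ∧ ¬p) is F. ✗
w5: ◇□¬p is F, □(¬q ∧ ¬p) is T. ✓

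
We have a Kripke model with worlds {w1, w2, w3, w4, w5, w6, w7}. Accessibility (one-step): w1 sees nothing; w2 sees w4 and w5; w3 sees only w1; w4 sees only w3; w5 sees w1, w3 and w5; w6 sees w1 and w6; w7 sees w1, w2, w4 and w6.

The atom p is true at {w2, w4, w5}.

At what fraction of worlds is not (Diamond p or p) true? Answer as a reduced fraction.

3/7

w1: Diamond p or p is F. ✓
w2: Diamond p or p is T. ✗
w3: Diamond p or p is F. ✓
w4: Diamond p or p is T. ✗
w5: Diamond p or p is T. ✗
w6: Diamond p or p is F. ✓
w7: Diamond p or p is T. ✗
That's 3 of 7 worlds, so 3/7.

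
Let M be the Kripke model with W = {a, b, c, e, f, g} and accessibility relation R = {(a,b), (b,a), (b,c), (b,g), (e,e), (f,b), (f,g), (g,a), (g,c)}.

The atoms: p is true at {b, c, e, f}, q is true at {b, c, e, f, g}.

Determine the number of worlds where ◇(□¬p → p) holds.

a: successors {b}; □¬p → p there: b:T. ✓
b: successors {a, c, g}; □¬p → p there: a:T, c:T, g:T. ✓
c: no successors, so ◇(□¬p → p) fails. ✗
e: successors {e}; □¬p → p there: e:T. ✓
f: successors {b, g}; □¬p → p there: b:T, g:T. ✓
g: successors {a, c}; □¬p → p there: a:T, c:T. ✓
Satisfying worlds: {a, b, e, f, g}.

5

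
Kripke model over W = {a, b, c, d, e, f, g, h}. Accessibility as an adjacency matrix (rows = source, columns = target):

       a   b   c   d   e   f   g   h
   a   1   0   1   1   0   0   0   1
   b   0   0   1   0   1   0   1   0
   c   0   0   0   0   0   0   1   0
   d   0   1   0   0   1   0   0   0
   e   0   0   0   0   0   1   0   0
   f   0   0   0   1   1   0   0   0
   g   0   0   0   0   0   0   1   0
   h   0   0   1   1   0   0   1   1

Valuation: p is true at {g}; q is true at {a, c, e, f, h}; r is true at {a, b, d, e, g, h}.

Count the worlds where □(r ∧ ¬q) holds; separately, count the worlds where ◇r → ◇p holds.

For □(r ∧ ¬q):
a: successors {a, c, d, h}; r ∧ ¬q there: a:F, c:F, d:T, h:F. ✗
b: successors {c, e, g}; r ∧ ¬q there: c:F, e:F, g:T. ✗
c: successors {g}; r ∧ ¬q there: g:T. ✓
d: successors {b, e}; r ∧ ¬q there: b:T, e:F. ✗
e: successors {f}; r ∧ ¬q there: f:F. ✗
f: successors {d, e}; r ∧ ¬q there: d:T, e:F. ✗
g: successors {g}; r ∧ ¬q there: g:T. ✓
h: successors {c, d, g, h}; r ∧ ¬q there: c:F, d:T, g:T, h:F. ✗
— 2 worlds.
For ◇r → ◇p:
a: ◇r is T, ◇p is F. ✗
b: ◇r is T, ◇p is T. ✓
c: ◇r is T, ◇p is T. ✓
d: ◇r is T, ◇p is F. ✗
e: ◇r is F, ◇p is F. ✓
f: ◇r is T, ◇p is F. ✗
g: ◇r is T, ◇p is T. ✓
h: ◇r is T, ◇p is T. ✓
— 5 worlds.

2 and 5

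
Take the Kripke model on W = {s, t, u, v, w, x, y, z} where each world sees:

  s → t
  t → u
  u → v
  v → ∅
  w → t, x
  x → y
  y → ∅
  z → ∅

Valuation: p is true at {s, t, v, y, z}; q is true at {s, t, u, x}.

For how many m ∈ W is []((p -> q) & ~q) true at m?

s: successors {t}; (p -> q) & ~q there: t:F. ✗
t: successors {u}; (p -> q) & ~q there: u:F. ✗
u: successors {v}; (p -> q) & ~q there: v:F. ✗
v: no successors, so []((p -> q) & ~q) holds vacuously. ✓
w: successors {t, x}; (p -> q) & ~q there: t:F, x:F. ✗
x: successors {y}; (p -> q) & ~q there: y:F. ✗
y: no successors, so []((p -> q) & ~q) holds vacuously. ✓
z: no successors, so []((p -> q) & ~q) holds vacuously. ✓
Satisfying worlds: {v, y, z}.

3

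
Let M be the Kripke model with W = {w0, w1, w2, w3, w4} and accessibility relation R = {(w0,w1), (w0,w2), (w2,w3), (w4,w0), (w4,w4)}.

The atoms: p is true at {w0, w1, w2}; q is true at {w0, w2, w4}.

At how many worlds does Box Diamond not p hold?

2

w0: successors {w1, w2}; Diamond not p there: w1:F, w2:T. ✗
w1: no successors, so Box Diamond not p holds vacuously. ✓
w2: successors {w3}; Diamond not p there: w3:F. ✗
w3: no successors, so Box Diamond not p holds vacuously. ✓
w4: successors {w0, w4}; Diamond not p there: w0:F, w4:T. ✗
Satisfying worlds: {w1, w3}.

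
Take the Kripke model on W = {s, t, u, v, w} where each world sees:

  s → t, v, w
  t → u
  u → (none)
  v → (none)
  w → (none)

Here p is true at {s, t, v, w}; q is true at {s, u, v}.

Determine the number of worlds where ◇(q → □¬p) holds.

s: successors {t, v, w}; q → □¬p there: t:T, v:T, w:T. ✓
t: successors {u}; q → □¬p there: u:T. ✓
u: no successors, so ◇(q → □¬p) fails. ✗
v: no successors, so ◇(q → □¬p) fails. ✗
w: no successors, so ◇(q → □¬p) fails. ✗
Satisfying worlds: {s, t}.

2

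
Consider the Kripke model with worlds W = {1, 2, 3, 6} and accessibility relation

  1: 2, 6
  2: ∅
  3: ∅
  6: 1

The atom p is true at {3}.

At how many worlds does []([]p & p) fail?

2

1: successors {2, 6}; []p & p there: 2:F, 6:F. ✗
2: no successors, so []([]p & p) holds vacuously. ✓
3: no successors, so []([]p & p) holds vacuously. ✓
6: successors {1}; []p & p there: 1:F. ✗
Satisfying worlds: {2, 3}.
So []([]p & p) fails at the other 2 worlds.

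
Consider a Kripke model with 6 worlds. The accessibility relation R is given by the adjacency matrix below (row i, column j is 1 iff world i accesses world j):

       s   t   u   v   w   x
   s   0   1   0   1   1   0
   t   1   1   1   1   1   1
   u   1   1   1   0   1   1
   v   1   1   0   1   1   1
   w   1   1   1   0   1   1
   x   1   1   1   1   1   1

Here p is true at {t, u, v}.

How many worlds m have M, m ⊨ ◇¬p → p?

3

s: ◇¬p is T, p is F. ✗
t: ◇¬p is T, p is T. ✓
u: ◇¬p is T, p is T. ✓
v: ◇¬p is T, p is T. ✓
w: ◇¬p is T, p is F. ✗
x: ◇¬p is T, p is F. ✗
Satisfying worlds: {t, u, v}.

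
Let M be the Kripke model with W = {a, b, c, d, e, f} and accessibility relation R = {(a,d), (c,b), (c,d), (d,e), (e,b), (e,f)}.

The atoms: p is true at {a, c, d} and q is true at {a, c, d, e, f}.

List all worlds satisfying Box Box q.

{a, b, c, e, f}

a: successors {d}; Box q there: d:T. ✓
b: no successors, so Box Box q holds vacuously. ✓
c: successors {b, d}; Box q there: b:T, d:T. ✓
d: successors {e}; Box q there: e:F. ✗
e: successors {b, f}; Box q there: b:T, f:T. ✓
f: no successors, so Box Box q holds vacuously. ✓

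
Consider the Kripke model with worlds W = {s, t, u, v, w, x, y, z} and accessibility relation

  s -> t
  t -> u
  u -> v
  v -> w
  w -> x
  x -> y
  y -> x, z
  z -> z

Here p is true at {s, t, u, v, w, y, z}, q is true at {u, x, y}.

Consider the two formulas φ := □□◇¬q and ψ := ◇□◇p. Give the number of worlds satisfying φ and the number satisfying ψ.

5 and 7

For □□◇¬q:
s: successors {t}; □◇¬q there: t:T. ✓
t: successors {u}; □◇¬q there: u:T. ✓
u: successors {v}; □◇¬q there: v:F. ✗
v: successors {w}; □◇¬q there: w:F. ✗
w: successors {x}; □◇¬q there: x:T. ✓
x: successors {y}; □◇¬q there: y:F. ✗
y: successors {x, z}; □◇¬q there: x:T, z:T. ✓
z: successors {z}; □◇¬q there: z:T. ✓
— 5 worlds.
For ◇□◇p:
s: successors {t}; □◇p there: t:T. ✓
t: successors {u}; □◇p there: u:T. ✓
u: successors {v}; □◇p there: v:F. ✗
v: successors {w}; □◇p there: w:T. ✓
w: successors {x}; □◇p there: x:T. ✓
x: successors {y}; □◇p there: y:T. ✓
y: successors {x, z}; □◇p there: x:T, z:T. ✓
z: successors {z}; □◇p there: z:T. ✓
— 7 worlds.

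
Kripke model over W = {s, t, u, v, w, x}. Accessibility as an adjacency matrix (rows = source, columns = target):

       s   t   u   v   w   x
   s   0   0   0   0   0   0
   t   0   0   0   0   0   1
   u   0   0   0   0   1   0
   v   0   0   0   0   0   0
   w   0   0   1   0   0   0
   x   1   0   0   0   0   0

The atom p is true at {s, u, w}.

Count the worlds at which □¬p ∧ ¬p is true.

2

s: □¬p is T, ¬p is F. ✗
t: □¬p is T, ¬p is T. ✓
u: □¬p is F, ¬p is F. ✗
v: □¬p is T, ¬p is T. ✓
w: □¬p is F, ¬p is F. ✗
x: □¬p is F, ¬p is T. ✗
Satisfying worlds: {t, v}.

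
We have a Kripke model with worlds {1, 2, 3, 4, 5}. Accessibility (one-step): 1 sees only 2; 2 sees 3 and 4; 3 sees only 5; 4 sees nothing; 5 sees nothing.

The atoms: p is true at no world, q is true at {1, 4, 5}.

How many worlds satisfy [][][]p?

4

1: successors {2}; [][]p there: 2:F. ✗
2: successors {3, 4}; [][]p there: 3:T, 4:T. ✓
3: successors {5}; [][]p there: 5:T. ✓
4: no successors, so [][][]p holds vacuously. ✓
5: no successors, so [][][]p holds vacuously. ✓
Satisfying worlds: {2, 3, 4, 5}.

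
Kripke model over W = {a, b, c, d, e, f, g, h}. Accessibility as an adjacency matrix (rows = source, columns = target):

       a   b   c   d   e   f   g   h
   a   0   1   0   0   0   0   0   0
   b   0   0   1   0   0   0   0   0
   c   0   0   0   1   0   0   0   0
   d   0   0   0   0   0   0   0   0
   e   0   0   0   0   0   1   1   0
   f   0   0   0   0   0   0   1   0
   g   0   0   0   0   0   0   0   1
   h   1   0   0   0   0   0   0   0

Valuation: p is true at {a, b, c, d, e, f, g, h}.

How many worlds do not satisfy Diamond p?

a: successors {b}; p there: b:T. ✓
b: successors {c}; p there: c:T. ✓
c: successors {d}; p there: d:T. ✓
d: no successors, so Diamond p fails. ✗
e: successors {f, g}; p there: f:T, g:T. ✓
f: successors {g}; p there: g:T. ✓
g: successors {h}; p there: h:T. ✓
h: successors {a}; p there: a:T. ✓
Satisfying worlds: {a, b, c, e, f, g, h}.
So Diamond p fails at the other 1 world.

1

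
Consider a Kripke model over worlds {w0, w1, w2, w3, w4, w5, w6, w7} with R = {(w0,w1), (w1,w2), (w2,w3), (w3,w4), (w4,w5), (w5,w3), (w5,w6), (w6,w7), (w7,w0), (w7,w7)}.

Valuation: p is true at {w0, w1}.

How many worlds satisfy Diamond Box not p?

w0: successors {w1}; Box not p there: w1:T. ✓
w1: successors {w2}; Box not p there: w2:T. ✓
w2: successors {w3}; Box not p there: w3:T. ✓
w3: successors {w4}; Box not p there: w4:T. ✓
w4: successors {w5}; Box not p there: w5:T. ✓
w5: successors {w3, w6}; Box not p there: w3:T, w6:T. ✓
w6: successors {w7}; Box not p there: w7:F. ✗
w7: successors {w0, w7}; Box not p there: w0:F, w7:F. ✗
Satisfying worlds: {w0, w1, w2, w3, w4, w5}.

6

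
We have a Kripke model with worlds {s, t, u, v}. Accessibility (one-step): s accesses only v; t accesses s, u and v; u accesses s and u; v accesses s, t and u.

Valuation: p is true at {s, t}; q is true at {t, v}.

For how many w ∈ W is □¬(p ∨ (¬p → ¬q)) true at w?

1

s: successors {v}; ¬(p ∨ (¬p → ¬q)) there: v:T. ✓
t: successors {s, u, v}; ¬(p ∨ (¬p → ¬q)) there: s:F, u:F, v:T. ✗
u: successors {s, u}; ¬(p ∨ (¬p → ¬q)) there: s:F, u:F. ✗
v: successors {s, t, u}; ¬(p ∨ (¬p → ¬q)) there: s:F, t:F, u:F. ✗
Satisfying worlds: {s}.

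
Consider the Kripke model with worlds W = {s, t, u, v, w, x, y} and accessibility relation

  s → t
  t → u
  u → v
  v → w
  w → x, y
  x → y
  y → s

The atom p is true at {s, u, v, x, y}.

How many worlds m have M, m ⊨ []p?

s: successors {t}; p there: t:F. ✗
t: successors {u}; p there: u:T. ✓
u: successors {v}; p there: v:T. ✓
v: successors {w}; p there: w:F. ✗
w: successors {x, y}; p there: x:T, y:T. ✓
x: successors {y}; p there: y:T. ✓
y: successors {s}; p there: s:T. ✓
Satisfying worlds: {t, u, w, x, y}.

5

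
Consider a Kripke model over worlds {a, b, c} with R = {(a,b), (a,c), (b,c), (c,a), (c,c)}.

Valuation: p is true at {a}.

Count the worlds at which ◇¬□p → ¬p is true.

a: ◇¬□p is T, ¬p is F. ✗
b: ◇¬□p is T, ¬p is T. ✓
c: ◇¬□p is T, ¬p is T. ✓
Satisfying worlds: {b, c}.

2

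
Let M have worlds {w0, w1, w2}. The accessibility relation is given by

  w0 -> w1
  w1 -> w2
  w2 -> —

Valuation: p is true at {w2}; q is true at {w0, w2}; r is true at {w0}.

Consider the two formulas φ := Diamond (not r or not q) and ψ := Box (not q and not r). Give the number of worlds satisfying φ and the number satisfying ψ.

2 and 2

For Diamond (not r or not q):
w0: successors {w1}; not r or not q there: w1:T. ✓
w1: successors {w2}; not r or not q there: w2:T. ✓
w2: no successors, so Diamond (not r or not q) fails. ✗
— 2 worlds.
For Box (not q and not r):
w0: successors {w1}; not q and not r there: w1:T. ✓
w1: successors {w2}; not q and not r there: w2:F. ✗
w2: no successors, so Box (not q and not r) holds vacuously. ✓
— 2 worlds.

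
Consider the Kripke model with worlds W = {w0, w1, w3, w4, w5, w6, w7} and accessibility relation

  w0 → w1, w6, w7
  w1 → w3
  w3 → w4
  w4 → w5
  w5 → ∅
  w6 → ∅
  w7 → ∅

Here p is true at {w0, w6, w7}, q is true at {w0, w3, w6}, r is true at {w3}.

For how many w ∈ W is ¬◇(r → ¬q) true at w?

w0: ◇(r → ¬q) is T. ✗
w1: ◇(r → ¬q) is F. ✓
w3: ◇(r → ¬q) is T. ✗
w4: ◇(r → ¬q) is T. ✗
w5: ◇(r → ¬q) is F. ✓
w6: ◇(r → ¬q) is F. ✓
w7: ◇(r → ¬q) is F. ✓
Satisfying worlds: {w1, w5, w6, w7}.

4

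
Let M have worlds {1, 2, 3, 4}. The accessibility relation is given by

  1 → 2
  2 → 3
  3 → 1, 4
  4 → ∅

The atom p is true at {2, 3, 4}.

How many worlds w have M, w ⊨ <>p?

1: successors {2}; p there: 2:T. ✓
2: successors {3}; p there: 3:T. ✓
3: successors {1, 4}; p there: 1:F, 4:T. ✓
4: no successors, so <>p fails. ✗
Satisfying worlds: {1, 2, 3}.

3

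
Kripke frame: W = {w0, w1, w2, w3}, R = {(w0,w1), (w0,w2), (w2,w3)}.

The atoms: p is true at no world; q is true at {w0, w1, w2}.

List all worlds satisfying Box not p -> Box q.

{w0, w1, w3}

w0: Box not p is T, Box q is T. ✓
w1: Box not p is T, Box q is T. ✓
w2: Box not p is T, Box q is F. ✗
w3: Box not p is T, Box q is T. ✓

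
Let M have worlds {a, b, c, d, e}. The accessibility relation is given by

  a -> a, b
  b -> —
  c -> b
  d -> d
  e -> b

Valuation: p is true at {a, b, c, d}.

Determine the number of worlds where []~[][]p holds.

a: successors {a, b}; ~[][]p there: a:F, b:F. ✗
b: no successors, so []~[][]p holds vacuously. ✓
c: successors {b}; ~[][]p there: b:F. ✗
d: successors {d}; ~[][]p there: d:F. ✗
e: successors {b}; ~[][]p there: b:F. ✗
Satisfying worlds: {b}.

1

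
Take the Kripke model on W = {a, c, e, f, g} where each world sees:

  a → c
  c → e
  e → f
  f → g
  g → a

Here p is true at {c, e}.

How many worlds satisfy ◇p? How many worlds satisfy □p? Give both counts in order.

For ◇p:
a: successors {c}; p there: c:T. ✓
c: successors {e}; p there: e:T. ✓
e: successors {f}; p there: f:F. ✗
f: successors {g}; p there: g:F. ✗
g: successors {a}; p there: a:F. ✗
— 2 worlds.
For □p:
a: successors {c}; p there: c:T. ✓
c: successors {e}; p there: e:T. ✓
e: successors {f}; p there: f:F. ✗
f: successors {g}; p there: g:F. ✗
g: successors {a}; p there: a:F. ✗
— 2 worlds.

2 and 2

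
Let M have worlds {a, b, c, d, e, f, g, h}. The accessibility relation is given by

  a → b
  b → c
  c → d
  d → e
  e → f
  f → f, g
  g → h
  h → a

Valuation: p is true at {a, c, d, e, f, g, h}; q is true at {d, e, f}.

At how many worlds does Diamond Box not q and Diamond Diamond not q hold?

a: Diamond Box not q is T, Diamond Diamond not q is T. ✓
b: Diamond Box not q is F, Diamond Diamond not q is F. ✗
c: Diamond Box not q is F, Diamond Diamond not q is F. ✗
d: Diamond Box not q is F, Diamond Diamond not q is F. ✗
e: Diamond Box not q is F, Diamond Diamond not q is T. ✗
f: Diamond Box not q is T, Diamond Diamond not q is T. ✓
g: Diamond Box not q is T, Diamond Diamond not q is T. ✓
h: Diamond Box not q is T, Diamond Diamond not q is T. ✓
Satisfying worlds: {a, f, g, h}.

4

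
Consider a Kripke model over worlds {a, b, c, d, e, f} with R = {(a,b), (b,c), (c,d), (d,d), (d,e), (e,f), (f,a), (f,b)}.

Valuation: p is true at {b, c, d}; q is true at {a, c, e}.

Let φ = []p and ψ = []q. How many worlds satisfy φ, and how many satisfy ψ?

3 and 1

For []p:
a: successors {b}; p there: b:T. ✓
b: successors {c}; p there: c:T. ✓
c: successors {d}; p there: d:T. ✓
d: successors {d, e}; p there: d:T, e:F. ✗
e: successors {f}; p there: f:F. ✗
f: successors {a, b}; p there: a:F, b:T. ✗
— 3 worlds.
For []q:
a: successors {b}; q there: b:F. ✗
b: successors {c}; q there: c:T. ✓
c: successors {d}; q there: d:F. ✗
d: successors {d, e}; q there: d:F, e:T. ✗
e: successors {f}; q there: f:F. ✗
f: successors {a, b}; q there: a:T, b:F. ✗
— 1 world.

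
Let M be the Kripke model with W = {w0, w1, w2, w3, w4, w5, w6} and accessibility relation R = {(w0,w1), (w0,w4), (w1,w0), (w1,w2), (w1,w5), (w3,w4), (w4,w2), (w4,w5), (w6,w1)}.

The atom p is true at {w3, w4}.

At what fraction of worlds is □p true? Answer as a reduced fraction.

3/7

w0: successors {w1, w4}; p there: w1:F, w4:T. ✗
w1: successors {w0, w2, w5}; p there: w0:F, w2:F, w5:F. ✗
w2: no successors, so □p holds vacuously. ✓
w3: successors {w4}; p there: w4:T. ✓
w4: successors {w2, w5}; p there: w2:F, w5:F. ✗
w5: no successors, so □p holds vacuously. ✓
w6: successors {w1}; p there: w1:F. ✗
That's 3 of 7 worlds, so 3/7.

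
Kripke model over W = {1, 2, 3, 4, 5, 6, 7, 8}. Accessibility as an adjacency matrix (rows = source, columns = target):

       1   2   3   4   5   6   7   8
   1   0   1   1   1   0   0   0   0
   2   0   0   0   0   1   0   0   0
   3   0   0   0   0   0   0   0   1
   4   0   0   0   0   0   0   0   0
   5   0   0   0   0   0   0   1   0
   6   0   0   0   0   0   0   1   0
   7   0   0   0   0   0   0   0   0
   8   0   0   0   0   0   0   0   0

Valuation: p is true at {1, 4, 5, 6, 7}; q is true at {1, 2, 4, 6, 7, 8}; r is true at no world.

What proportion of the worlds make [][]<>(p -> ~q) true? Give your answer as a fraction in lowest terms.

3/4

1: successors {2, 3, 4}; []<>(p -> ~q) there: 2:F, 3:F, 4:T. ✗
2: successors {5}; []<>(p -> ~q) there: 5:F. ✗
3: successors {8}; []<>(p -> ~q) there: 8:T. ✓
4: no successors, so [][]<>(p -> ~q) holds vacuously. ✓
5: successors {7}; []<>(p -> ~q) there: 7:T. ✓
6: successors {7}; []<>(p -> ~q) there: 7:T. ✓
7: no successors, so [][]<>(p -> ~q) holds vacuously. ✓
8: no successors, so [][]<>(p -> ~q) holds vacuously. ✓
That's 6 of 8 worlds, so 6/8 = 3/4.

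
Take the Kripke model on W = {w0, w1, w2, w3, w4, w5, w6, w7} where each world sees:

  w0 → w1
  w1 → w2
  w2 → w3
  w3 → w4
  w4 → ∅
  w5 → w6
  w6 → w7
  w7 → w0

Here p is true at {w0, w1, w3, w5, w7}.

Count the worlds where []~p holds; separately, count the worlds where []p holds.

4 and 5

For []~p:
w0: successors {w1}; ~p there: w1:F. ✗
w1: successors {w2}; ~p there: w2:T. ✓
w2: successors {w3}; ~p there: w3:F. ✗
w3: successors {w4}; ~p there: w4:T. ✓
w4: no successors, so []~p holds vacuously. ✓
w5: successors {w6}; ~p there: w6:T. ✓
w6: successors {w7}; ~p there: w7:F. ✗
w7: successors {w0}; ~p there: w0:F. ✗
— 4 worlds.
For []p:
w0: successors {w1}; p there: w1:T. ✓
w1: successors {w2}; p there: w2:F. ✗
w2: successors {w3}; p there: w3:T. ✓
w3: successors {w4}; p there: w4:F. ✗
w4: no successors, so []p holds vacuously. ✓
w5: successors {w6}; p there: w6:F. ✗
w6: successors {w7}; p there: w7:T. ✓
w7: successors {w0}; p there: w0:T. ✓
— 5 worlds.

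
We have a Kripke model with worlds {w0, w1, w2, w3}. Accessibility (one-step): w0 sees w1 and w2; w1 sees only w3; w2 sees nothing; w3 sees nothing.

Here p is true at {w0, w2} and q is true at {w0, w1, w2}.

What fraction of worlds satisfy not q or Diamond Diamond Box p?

w0: not q is F, Diamond Diamond Box p is T. ✓
w1: not q is F, Diamond Diamond Box p is F. ✗
w2: not q is F, Diamond Diamond Box p is F. ✗
w3: not q is T, Diamond Diamond Box p is F. ✓
That's 2 of 4 worlds, so 2/4 = 1/2.

1/2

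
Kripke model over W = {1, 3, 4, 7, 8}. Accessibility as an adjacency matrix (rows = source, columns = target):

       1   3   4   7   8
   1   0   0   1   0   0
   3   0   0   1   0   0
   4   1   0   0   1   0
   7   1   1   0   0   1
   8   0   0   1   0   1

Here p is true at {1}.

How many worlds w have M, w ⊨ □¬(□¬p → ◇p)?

1

1: successors {4}; ¬(□¬p → ◇p) there: 4:F. ✗
3: successors {4}; ¬(□¬p → ◇p) there: 4:F. ✗
4: successors {1, 7}; ¬(□¬p → ◇p) there: 1:T, 7:F. ✗
7: successors {1, 3, 8}; ¬(□¬p → ◇p) there: 1:T, 3:T, 8:T. ✓
8: successors {4, 8}; ¬(□¬p → ◇p) there: 4:F, 8:T. ✗
Satisfying worlds: {7}.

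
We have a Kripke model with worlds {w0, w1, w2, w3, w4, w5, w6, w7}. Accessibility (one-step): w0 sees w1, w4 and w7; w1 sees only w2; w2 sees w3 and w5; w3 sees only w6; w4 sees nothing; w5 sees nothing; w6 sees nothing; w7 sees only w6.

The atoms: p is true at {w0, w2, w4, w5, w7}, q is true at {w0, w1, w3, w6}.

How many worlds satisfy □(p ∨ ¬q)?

w0: successors {w1, w4, w7}; p ∨ ¬q there: w1:F, w4:T, w7:T. ✗
w1: successors {w2}; p ∨ ¬q there: w2:T. ✓
w2: successors {w3, w5}; p ∨ ¬q there: w3:F, w5:T. ✗
w3: successors {w6}; p ∨ ¬q there: w6:F. ✗
w4: no successors, so □(p ∨ ¬q) holds vacuously. ✓
w5: no successors, so □(p ∨ ¬q) holds vacuously. ✓
w6: no successors, so □(p ∨ ¬q) holds vacuously. ✓
w7: successors {w6}; p ∨ ¬q there: w6:F. ✗
Satisfying worlds: {w1, w4, w5, w6}.

4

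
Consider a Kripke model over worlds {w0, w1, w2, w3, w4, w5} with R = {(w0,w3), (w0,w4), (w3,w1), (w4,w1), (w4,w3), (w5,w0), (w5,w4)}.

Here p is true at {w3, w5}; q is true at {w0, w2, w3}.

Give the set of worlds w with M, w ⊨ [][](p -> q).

w0: successors {w3, w4}; [](p -> q) there: w3:T, w4:T. ✓
w1: no successors, so [][](p -> q) holds vacuously. ✓
w2: no successors, so [][](p -> q) holds vacuously. ✓
w3: successors {w1}; [](p -> q) there: w1:T. ✓
w4: successors {w1, w3}; [](p -> q) there: w1:T, w3:T. ✓
w5: successors {w0, w4}; [](p -> q) there: w0:T, w4:T. ✓

{w0, w1, w2, w3, w4, w5}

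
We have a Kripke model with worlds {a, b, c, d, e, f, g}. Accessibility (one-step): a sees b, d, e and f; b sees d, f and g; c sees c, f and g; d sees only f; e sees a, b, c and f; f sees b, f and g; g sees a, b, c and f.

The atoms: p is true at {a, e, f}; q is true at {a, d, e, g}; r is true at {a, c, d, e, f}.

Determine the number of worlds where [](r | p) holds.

a: successors {b, d, e, f}; r | p there: b:F, d:T, e:T, f:T. ✗
b: successors {d, f, g}; r | p there: d:T, f:T, g:F. ✗
c: successors {c, f, g}; r | p there: c:T, f:T, g:F. ✗
d: successors {f}; r | p there: f:T. ✓
e: successors {a, b, c, f}; r | p there: a:T, b:F, c:T, f:T. ✗
f: successors {b, f, g}; r | p there: b:F, f:T, g:F. ✗
g: successors {a, b, c, f}; r | p there: a:T, b:F, c:T, f:T. ✗
Satisfying worlds: {d}.

1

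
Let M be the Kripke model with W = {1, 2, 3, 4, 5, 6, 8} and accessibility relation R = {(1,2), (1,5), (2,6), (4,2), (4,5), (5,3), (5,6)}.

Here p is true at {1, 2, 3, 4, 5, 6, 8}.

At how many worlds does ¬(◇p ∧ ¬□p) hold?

1: ◇p ∧ ¬□p is F. ✓
2: ◇p ∧ ¬□p is F. ✓
3: ◇p ∧ ¬□p is F. ✓
4: ◇p ∧ ¬□p is F. ✓
5: ◇p ∧ ¬□p is F. ✓
6: ◇p ∧ ¬□p is F. ✓
8: ◇p ∧ ¬□p is F. ✓
Satisfying worlds: {1, 2, 3, 4, 5, 6, 8}.

7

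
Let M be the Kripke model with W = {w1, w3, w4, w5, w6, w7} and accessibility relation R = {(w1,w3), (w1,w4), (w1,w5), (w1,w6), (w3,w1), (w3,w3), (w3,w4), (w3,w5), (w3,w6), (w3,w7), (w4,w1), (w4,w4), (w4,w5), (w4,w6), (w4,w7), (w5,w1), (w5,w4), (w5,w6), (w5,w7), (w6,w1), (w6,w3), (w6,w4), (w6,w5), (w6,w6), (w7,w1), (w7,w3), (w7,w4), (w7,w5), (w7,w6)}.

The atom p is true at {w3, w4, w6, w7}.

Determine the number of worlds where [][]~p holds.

w1: successors {w3, w4, w5, w6}; []~p there: w3:F, w4:F, w5:F, w6:F. ✗
w3: successors {w1, w3, w4, w5, w6, w7}; []~p there: w1:F, w3:F, w4:F, w5:F, w6:F, w7:F. ✗
w4: successors {w1, w4, w5, w6, w7}; []~p there: w1:F, w4:F, w5:F, w6:F, w7:F. ✗
w5: successors {w1, w4, w6, w7}; []~p there: w1:F, w4:F, w6:F, w7:F. ✗
w6: successors {w1, w3, w4, w5, w6}; []~p there: w1:F, w3:F, w4:F, w5:F, w6:F. ✗
w7: successors {w1, w3, w4, w5, w6}; []~p there: w1:F, w3:F, w4:F, w5:F, w6:F. ✗
Satisfying worlds: ∅.

0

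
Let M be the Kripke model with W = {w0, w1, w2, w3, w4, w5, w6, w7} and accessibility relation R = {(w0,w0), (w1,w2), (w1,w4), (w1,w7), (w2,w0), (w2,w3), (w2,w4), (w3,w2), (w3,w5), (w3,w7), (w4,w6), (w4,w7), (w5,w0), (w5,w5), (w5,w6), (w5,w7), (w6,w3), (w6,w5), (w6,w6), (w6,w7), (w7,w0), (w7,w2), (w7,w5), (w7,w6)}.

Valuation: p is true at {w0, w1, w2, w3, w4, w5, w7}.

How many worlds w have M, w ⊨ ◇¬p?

w0: successors {w0}; ¬p there: w0:F. ✗
w1: successors {w2, w4, w7}; ¬p there: w2:F, w4:F, w7:F. ✗
w2: successors {w0, w3, w4}; ¬p there: w0:F, w3:F, w4:F. ✗
w3: successors {w2, w5, w7}; ¬p there: w2:F, w5:F, w7:F. ✗
w4: successors {w6, w7}; ¬p there: w6:T, w7:F. ✓
w5: successors {w0, w5, w6, w7}; ¬p there: w0:F, w5:F, w6:T, w7:F. ✓
w6: successors {w3, w5, w6, w7}; ¬p there: w3:F, w5:F, w6:T, w7:F. ✓
w7: successors {w0, w2, w5, w6}; ¬p there: w0:F, w2:F, w5:F, w6:T. ✓
Satisfying worlds: {w4, w5, w6, w7}.

4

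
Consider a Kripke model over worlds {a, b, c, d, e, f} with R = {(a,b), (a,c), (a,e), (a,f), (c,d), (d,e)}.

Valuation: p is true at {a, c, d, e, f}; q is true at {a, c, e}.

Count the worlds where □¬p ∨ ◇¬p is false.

2

a: □¬p is F, ◇¬p is T. ✓
b: □¬p is T, ◇¬p is F. ✓
c: □¬p is F, ◇¬p is F. ✗
d: □¬p is F, ◇¬p is F. ✗
e: □¬p is T, ◇¬p is F. ✓
f: □¬p is T, ◇¬p is F. ✓
Satisfying worlds: {a, b, e, f}.
So □¬p ∨ ◇¬p fails at the other 2 worlds.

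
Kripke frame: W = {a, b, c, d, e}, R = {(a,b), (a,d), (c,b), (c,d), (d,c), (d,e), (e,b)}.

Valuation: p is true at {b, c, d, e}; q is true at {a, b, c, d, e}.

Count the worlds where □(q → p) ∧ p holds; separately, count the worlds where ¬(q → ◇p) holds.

For □(q → p) ∧ p:
a: □(q → p) is T, p is F. ✗
b: □(q → p) is T, p is T. ✓
c: □(q → p) is T, p is T. ✓
d: □(q → p) is T, p is T. ✓
e: □(q → p) is T, p is T. ✓
— 4 worlds.
For ¬(q → ◇p):
a: q → ◇p is T. ✗
b: q → ◇p is F. ✓
c: q → ◇p is T. ✗
d: q → ◇p is T. ✗
e: q → ◇p is T. ✗
— 1 world.

4 and 1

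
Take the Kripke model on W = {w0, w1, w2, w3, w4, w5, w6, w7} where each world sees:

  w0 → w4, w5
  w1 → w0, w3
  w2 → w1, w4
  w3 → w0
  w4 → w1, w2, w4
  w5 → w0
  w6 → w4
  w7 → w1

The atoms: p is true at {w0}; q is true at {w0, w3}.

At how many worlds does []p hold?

w0: successors {w4, w5}; p there: w4:F, w5:F. ✗
w1: successors {w0, w3}; p there: w0:T, w3:F. ✗
w2: successors {w1, w4}; p there: w1:F, w4:F. ✗
w3: successors {w0}; p there: w0:T. ✓
w4: successors {w1, w2, w4}; p there: w1:F, w2:F, w4:F. ✗
w5: successors {w0}; p there: w0:T. ✓
w6: successors {w4}; p there: w4:F. ✗
w7: successors {w1}; p there: w1:F. ✗
Satisfying worlds: {w3, w5}.

2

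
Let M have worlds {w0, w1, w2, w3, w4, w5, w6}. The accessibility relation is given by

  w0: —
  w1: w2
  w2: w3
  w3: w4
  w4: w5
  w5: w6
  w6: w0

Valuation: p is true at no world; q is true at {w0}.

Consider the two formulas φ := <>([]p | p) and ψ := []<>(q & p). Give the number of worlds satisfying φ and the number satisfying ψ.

1 and 1

For <>([]p | p):
w0: no successors, so <>([]p | p) fails. ✗
w1: successors {w2}; []p | p there: w2:F. ✗
w2: successors {w3}; []p | p there: w3:F. ✗
w3: successors {w4}; []p | p there: w4:F. ✗
w4: successors {w5}; []p | p there: w5:F. ✗
w5: successors {w6}; []p | p there: w6:F. ✗
w6: successors {w0}; []p | p there: w0:T. ✓
— 1 world.
For []<>(q & p):
w0: no successors, so []<>(q & p) holds vacuously. ✓
w1: successors {w2}; <>(q & p) there: w2:F. ✗
w2: successors {w3}; <>(q & p) there: w3:F. ✗
w3: successors {w4}; <>(q & p) there: w4:F. ✗
w4: successors {w5}; <>(q & p) there: w5:F. ✗
w5: successors {w6}; <>(q & p) there: w6:F. ✗
w6: successors {w0}; <>(q & p) there: w0:F. ✗
— 1 world.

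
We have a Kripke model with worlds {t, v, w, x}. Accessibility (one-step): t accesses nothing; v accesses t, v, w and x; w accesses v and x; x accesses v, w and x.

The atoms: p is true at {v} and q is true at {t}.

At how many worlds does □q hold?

t: no successors, so □q holds vacuously. ✓
v: successors {t, v, w, x}; q there: t:T, v:F, w:F, x:F. ✗
w: successors {v, x}; q there: v:F, x:F. ✗
x: successors {v, w, x}; q there: v:F, w:F, x:F. ✗
Satisfying worlds: {t}.

1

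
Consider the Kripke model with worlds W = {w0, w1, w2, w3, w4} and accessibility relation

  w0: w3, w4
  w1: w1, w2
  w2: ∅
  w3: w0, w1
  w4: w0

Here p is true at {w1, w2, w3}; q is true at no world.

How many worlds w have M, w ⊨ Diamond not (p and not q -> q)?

w0: successors {w3, w4}; not (p and not q -> q) there: w3:T, w4:F. ✓
w1: successors {w1, w2}; not (p and not q -> q) there: w1:T, w2:T. ✓
w2: no successors, so Diamond not (p and not q -> q) fails. ✗
w3: successors {w0, w1}; not (p and not q -> q) there: w0:F, w1:T. ✓
w4: successors {w0}; not (p and not q -> q) there: w0:F. ✗
Satisfying worlds: {w0, w1, w3}.

3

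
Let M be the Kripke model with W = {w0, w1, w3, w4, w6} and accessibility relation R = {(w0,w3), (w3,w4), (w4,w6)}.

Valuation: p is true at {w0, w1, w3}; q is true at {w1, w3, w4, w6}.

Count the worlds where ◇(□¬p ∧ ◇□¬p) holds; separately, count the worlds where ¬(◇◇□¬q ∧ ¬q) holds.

For ◇(□¬p ∧ ◇□¬p):
w0: successors {w3}; □¬p ∧ ◇□¬p there: w3:T. ✓
w1: no successors, so ◇(□¬p ∧ ◇□¬p) fails. ✗
w3: successors {w4}; □¬p ∧ ◇□¬p there: w4:T. ✓
w4: successors {w6}; □¬p ∧ ◇□¬p there: w6:F. ✗
w6: no successors, so ◇(□¬p ∧ ◇□¬p) fails. ✗
— 2 worlds.
For ¬(◇◇□¬q ∧ ¬q):
w0: ◇◇□¬q ∧ ¬q is F. ✓
w1: ◇◇□¬q ∧ ¬q is F. ✓
w3: ◇◇□¬q ∧ ¬q is F. ✓
w4: ◇◇□¬q ∧ ¬q is F. ✓
w6: ◇◇□¬q ∧ ¬q is F. ✓
— 5 worlds.

2 and 5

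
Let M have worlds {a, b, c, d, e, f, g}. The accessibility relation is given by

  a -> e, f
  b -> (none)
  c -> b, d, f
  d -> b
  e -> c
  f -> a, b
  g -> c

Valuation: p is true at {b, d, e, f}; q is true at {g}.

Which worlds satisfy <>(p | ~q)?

{a, c, d, e, f, g}

a: successors {e, f}; p | ~q there: e:T, f:T. ✓
b: no successors, so <>(p | ~q) fails. ✗
c: successors {b, d, f}; p | ~q there: b:T, d:T, f:T. ✓
d: successors {b}; p | ~q there: b:T. ✓
e: successors {c}; p | ~q there: c:T. ✓
f: successors {a, b}; p | ~q there: a:T, b:T. ✓
g: successors {c}; p | ~q there: c:T. ✓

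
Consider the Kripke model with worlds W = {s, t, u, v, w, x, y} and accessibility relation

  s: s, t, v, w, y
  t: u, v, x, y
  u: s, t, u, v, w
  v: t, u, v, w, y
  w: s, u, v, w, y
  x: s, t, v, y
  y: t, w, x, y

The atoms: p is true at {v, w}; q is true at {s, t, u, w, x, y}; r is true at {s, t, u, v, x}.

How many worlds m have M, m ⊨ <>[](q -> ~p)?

s: successors {s, t, v, w, y}; [](q -> ~p) there: s:F, t:T, v:F, w:F, y:F. ✓
t: successors {u, v, x, y}; [](q -> ~p) there: u:F, v:F, x:T, y:F. ✓
u: successors {s, t, u, v, w}; [](q -> ~p) there: s:F, t:T, u:F, v:F, w:F. ✓
v: successors {t, u, v, w, y}; [](q -> ~p) there: t:T, u:F, v:F, w:F, y:F. ✓
w: successors {s, u, v, w, y}; [](q -> ~p) there: s:F, u:F, v:F, w:F, y:F. ✗
x: successors {s, t, v, y}; [](q -> ~p) there: s:F, t:T, v:F, y:F. ✓
y: successors {t, w, x, y}; [](q -> ~p) there: t:T, w:F, x:T, y:F. ✓
Satisfying worlds: {s, t, u, v, x, y}.

6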